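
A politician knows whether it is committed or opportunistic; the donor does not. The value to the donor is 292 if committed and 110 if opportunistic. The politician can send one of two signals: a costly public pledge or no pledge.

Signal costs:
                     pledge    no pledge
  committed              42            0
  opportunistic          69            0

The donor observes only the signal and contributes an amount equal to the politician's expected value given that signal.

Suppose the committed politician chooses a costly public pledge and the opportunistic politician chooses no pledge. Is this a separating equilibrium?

Under separation the donor infers type exactly: pledge → committed (pays 292), no pledge → opportunistic (pays 110).
Committed: pledge gives 292 − 42 = 250; no pledge gives 110 − 0 = 110. No deviation. ✓
Opportunistic: no pledge gives 110 − 0 = 110; pledge gives 292 − 69 = 223. Would deviate. ✗

No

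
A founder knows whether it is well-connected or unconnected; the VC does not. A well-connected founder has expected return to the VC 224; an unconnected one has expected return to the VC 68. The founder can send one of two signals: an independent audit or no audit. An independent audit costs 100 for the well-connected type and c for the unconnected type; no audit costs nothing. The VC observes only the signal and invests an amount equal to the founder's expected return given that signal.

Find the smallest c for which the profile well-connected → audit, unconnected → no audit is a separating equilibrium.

156

Under separation: audit → well-connected (pays 224); no audit → unconnected (pays 68).
Well-connected: 224 − 100 = 124 ≥ 68 − 0 = 68. Holds regardless of c. ✓
Unconnected: 68 − 0 ≥ 224 − c, so c ≥ 224 − 68 = 156.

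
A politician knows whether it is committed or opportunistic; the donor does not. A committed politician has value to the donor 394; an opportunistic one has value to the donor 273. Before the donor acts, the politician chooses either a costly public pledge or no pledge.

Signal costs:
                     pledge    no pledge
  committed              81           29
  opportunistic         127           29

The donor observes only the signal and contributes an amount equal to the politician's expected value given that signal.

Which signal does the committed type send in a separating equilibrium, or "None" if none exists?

None

Try committed → pledge, opportunistic → no pledge:
  Under separation the donor infers type exactly: pledge → committed (pays 394), no pledge → opportunistic (pays 273).
  Committed: pledge gives 394 − 81 = 313; no pledge gives 273 − 29 = 244. No deviation. ✓
  Opportunistic: no pledge gives 273 − 29 = 244; pledge gives 394 − 127 = 267. Would deviate. ✗
Try committed → no pledge, opportunistic → pledge:
  Under separation the donor infers type exactly: no pledge → committed (pays 394), pledge → opportunistic (pays 273).
  Committed: no pledge gives 394 − 29 = 365; pledge gives 273 − 81 = 192. No deviation. ✓
  Opportunistic: pledge gives 273 − 127 = 146; no pledge gives 394 − 29 = 365. Would deviate. ✗
Neither assignment is incentive-compatible.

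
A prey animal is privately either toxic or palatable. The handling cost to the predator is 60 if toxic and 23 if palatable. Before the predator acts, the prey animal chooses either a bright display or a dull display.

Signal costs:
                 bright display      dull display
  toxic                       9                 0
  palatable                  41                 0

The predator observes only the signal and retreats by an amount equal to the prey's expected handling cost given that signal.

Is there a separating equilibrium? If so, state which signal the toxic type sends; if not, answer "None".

Try toxic → bright display, palatable → dull display:
  If types separate, bright display earns payment 60 and dull display earns 23.
  Toxic: bright display gives 60 − 9 = 51; dull display gives 23 − 0 = 23. No deviation. ✓
  Palatable: dull display gives 23 − 0 = 23; bright display gives 60 − 41 = 19. No deviation. ✓
Both hold — the toxic type sends bright display.

bright display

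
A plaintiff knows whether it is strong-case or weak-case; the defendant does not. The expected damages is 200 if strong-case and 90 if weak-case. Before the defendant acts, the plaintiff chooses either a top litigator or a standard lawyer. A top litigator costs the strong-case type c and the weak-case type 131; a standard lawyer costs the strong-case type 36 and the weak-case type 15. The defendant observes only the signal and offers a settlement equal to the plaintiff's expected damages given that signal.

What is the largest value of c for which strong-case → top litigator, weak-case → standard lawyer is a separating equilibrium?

Under separation: top litigator → strong-case (pays 200); standard lawyer → weak-case (pays 90).
Weak-case: 90 − 15 = 75 ≥ 200 − 131 = 69. Holds regardless of c. ✓
Strong-case: 200 − c ≥ 90 − 36, so c ≤ 200 − 54 = 146.

146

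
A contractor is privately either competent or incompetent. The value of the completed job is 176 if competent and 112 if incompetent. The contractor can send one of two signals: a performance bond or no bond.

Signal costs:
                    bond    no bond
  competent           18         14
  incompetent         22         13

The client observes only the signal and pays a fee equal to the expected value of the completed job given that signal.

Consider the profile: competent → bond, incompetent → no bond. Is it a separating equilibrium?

Under separation the client infers type exactly: bond → competent (pays 176), no bond → incompetent (pays 112).
Competent: bond gives 176 − 18 = 158; no bond gives 112 − 14 = 98. No deviation. ✓
Incompetent: no bond gives 112 − 13 = 99; bond gives 176 − 22 = 154. Would deviate. ✗

No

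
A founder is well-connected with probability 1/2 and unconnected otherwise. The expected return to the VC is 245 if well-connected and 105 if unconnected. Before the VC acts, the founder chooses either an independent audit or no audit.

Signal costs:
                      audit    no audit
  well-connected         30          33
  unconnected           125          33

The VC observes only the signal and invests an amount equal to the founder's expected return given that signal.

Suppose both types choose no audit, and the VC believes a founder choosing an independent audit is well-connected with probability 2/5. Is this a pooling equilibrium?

Yes

On the equilibrium path (no audit) the VC holds the prior 1/2 and pays 1/2·245 + 1/2·105 = 175. Off-path (audit) belief 2/5 gives 2/5·245 + 3/5·105 = 161.
Well-connected: no audit gives 175 − 33 = 142; audit gives 161 − 30 = 131. Stays. ✓
Unconnected: no audit gives 175 − 33 = 142; audit gives 161 − 125 = 36. Stays. ✓
Beliefs are Bayes-consistent on-path and both types best-respond.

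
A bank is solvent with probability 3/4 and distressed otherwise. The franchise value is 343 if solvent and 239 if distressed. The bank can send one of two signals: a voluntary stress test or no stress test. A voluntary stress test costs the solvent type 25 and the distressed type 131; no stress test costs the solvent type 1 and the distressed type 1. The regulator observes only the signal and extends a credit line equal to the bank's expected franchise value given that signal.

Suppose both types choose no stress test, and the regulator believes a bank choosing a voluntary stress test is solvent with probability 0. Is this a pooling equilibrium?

Yes

At the pooled signal (no stress test) the regulator holds the prior 3/4 and pays 3/4·343 + 1/4·239 = 317. Off-path (stress test) belief 0 gives 0·343 + 1·239 = 239.
Solvent: no stress test gives 317 − 1 = 316; stress test gives 239 − 25 = 214. Stays. ✓
Distressed: no stress test gives 317 − 1 = 316; stress test gives 239 − 131 = 108. Stays. ✓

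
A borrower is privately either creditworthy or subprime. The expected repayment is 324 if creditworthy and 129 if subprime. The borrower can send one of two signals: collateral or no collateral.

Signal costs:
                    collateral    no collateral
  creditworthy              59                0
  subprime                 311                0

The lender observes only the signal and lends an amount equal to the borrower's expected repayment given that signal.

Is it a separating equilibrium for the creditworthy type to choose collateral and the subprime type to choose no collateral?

If types separate, collateral earns payment 324 and no collateral earns 129.
Creditworthy: collateral gives 324 − 59 = 265; no collateral gives 129 − 0 = 129. No deviation. ✓
Subprime: no collateral gives 129 − 0 = 129; collateral gives 324 − 311 = 13. No deviation. ✓
Both incentive constraints hold.

Yes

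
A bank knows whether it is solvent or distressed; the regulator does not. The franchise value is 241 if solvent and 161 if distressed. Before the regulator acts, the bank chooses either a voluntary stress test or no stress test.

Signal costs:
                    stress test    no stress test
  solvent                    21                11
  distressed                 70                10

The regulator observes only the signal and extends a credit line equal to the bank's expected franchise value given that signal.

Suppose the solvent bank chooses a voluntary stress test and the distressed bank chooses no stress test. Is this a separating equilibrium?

Under separation the regulator infers type exactly: stress test → solvent (pays 241), no stress test → distressed (pays 161).
Solvent: stress test gives 241 − 21 = 220; no stress test gives 161 − 11 = 150. No deviation. ✓
Distressed: no stress test gives 161 − 10 = 151; stress test gives 241 − 70 = 171. Would deviate. ✗

No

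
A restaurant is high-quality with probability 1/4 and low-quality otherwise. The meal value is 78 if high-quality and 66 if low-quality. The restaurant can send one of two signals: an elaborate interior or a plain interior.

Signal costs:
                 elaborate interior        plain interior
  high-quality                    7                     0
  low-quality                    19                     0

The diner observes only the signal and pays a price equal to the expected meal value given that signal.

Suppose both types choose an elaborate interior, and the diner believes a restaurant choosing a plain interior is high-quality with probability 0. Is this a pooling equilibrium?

On the equilibrium path (elaborate interior) the diner holds the prior 1/4 and pays 1/4·78 + 3/4·66 = 69. Off-path (plain interior) belief 0 gives 0·78 + 1·66 = 66.
High-quality: elaborate interior gives 69 − 7 = 62; plain interior gives 66 − 0 = 66. Deviates. ✗
Low-quality: elaborate interior gives 69 − 19 = 50; plain interior gives 66 − 0 = 66. Deviates. ✗

No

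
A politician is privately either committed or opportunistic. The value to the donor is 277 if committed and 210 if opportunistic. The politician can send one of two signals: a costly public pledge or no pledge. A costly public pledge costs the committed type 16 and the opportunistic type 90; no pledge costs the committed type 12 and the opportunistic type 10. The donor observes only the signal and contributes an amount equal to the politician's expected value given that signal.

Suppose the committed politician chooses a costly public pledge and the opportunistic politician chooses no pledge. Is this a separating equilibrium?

If types separate, pledge earns payment 277 and no pledge earns 210.
Committed: pledge gives 277 − 16 = 261; no pledge gives 210 − 12 = 198. No deviation. ✓
Opportunistic: no pledge gives 210 − 10 = 200; pledge gives 277 − 90 = 187. No deviation. ✓
Both incentive constraints hold.

Yes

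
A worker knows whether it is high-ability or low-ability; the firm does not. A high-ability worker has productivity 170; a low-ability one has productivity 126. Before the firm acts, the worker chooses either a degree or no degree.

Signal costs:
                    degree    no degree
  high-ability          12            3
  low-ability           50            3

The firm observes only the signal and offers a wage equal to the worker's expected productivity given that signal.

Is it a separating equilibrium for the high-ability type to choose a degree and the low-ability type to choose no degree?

Yes

If types separate, degree earns payment 170 and no degree earns 126.
High-ability: degree gives 170 − 12 = 158; no degree gives 126 − 3 = 123. No deviation. ✓
Low-ability: no degree gives 126 − 3 = 123; degree gives 170 − 50 = 120. No deviation. ✓
Both incentive constraints hold.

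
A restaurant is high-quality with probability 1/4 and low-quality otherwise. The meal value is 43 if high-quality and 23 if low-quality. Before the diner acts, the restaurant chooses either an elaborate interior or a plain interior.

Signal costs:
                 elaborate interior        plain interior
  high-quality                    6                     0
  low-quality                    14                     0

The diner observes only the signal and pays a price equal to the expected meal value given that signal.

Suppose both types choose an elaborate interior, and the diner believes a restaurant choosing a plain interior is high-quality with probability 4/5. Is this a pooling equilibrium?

No

At the pooled signal (elaborate interior) the diner holds the prior 1/4 and pays 1/4·43 + 3/4·23 = 28. Off-path (plain interior) belief 4/5 gives 4/5·43 + 1/5·23 = 39.
High-quality: elaborate interior gives 28 − 6 = 22; plain interior gives 39 − 0 = 39. Deviates. ✗
Low-quality: elaborate interior gives 28 − 14 = 14; plain interior gives 39 − 0 = 39. Deviates. ✗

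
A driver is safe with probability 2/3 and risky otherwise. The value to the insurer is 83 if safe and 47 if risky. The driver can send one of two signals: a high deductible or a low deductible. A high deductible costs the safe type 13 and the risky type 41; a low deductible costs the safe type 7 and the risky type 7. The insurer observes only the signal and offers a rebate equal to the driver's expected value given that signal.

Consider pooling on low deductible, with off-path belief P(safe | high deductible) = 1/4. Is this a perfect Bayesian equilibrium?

Yes

At the pooled signal (low deductible) the insurer holds the prior 2/3 and pays 2/3·83 + 1/3·47 = 71. Off-path (high deductible) belief 1/4 gives 1/4·83 + 3/4·47 = 56.
Safe: low deductible gives 71 − 7 = 64; high deductible gives 56 − 13 = 43. Stays. ✓
Risky: low deductible gives 71 − 7 = 64; high deductible gives 56 − 41 = 15. Stays. ✓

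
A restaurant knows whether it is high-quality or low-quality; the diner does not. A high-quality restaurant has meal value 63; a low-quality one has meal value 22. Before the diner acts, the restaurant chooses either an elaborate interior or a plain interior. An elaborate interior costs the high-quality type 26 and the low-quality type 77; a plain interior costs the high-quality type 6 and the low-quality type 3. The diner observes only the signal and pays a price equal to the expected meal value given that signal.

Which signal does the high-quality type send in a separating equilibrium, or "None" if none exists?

elaborate interior

Try high-quality → elaborate interior, low-quality → plain interior:
  If types separate, elaborate interior earns payment 63 and plain interior earns 22.
  High-quality: elaborate interior gives 63 − 26 = 37; plain interior gives 22 − 6 = 16. No deviation. ✓
  Low-quality: plain interior gives 22 − 3 = 19; elaborate interior gives 63 − 77 = -14. No deviation. ✓
Both hold — the high-quality type sends elaborate interior.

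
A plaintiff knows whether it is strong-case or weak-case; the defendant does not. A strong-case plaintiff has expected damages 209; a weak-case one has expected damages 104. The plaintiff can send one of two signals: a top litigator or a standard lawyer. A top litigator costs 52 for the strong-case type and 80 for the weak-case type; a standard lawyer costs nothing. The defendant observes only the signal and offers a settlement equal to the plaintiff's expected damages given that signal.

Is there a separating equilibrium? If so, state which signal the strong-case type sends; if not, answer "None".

Try strong-case → top litigator, weak-case → standard lawyer:
  If types separate, top litigator earns payment 209 and standard lawyer earns 104.
  Strong-case: top litigator gives 209 − 52 = 157; standard lawyer gives 104 − 0 = 104. No deviation. ✓
  Weak-case: standard lawyer gives 104 − 0 = 104; top litigator gives 209 − 80 = 129. Would deviate. ✗
Try strong-case → standard lawyer, weak-case → top litigator:
  If types separate, standard lawyer earns payment 209 and top litigator earns 104.
  Strong-case: standard lawyer gives 209 − 0 = 209; top litigator gives 104 − 52 = 52. No deviation. ✓
  Weak-case: top litigator gives 104 − 80 = 24; standard lawyer gives 209 − 0 = 209. Would deviate. ✗
Neither assignment is incentive-compatible.

None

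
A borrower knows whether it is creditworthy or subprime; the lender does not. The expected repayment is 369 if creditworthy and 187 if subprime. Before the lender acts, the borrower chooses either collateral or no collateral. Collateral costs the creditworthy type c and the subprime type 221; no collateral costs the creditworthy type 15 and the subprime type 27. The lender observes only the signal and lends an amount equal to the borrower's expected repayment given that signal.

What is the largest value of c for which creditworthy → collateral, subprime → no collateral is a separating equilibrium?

Under separation: collateral → creditworthy (pays 369); no collateral → subprime (pays 187).
Subprime: 187 − 27 = 160 ≥ 369 − 221 = 148. Holds regardless of c. ✓
Creditworthy: 369 − c ≥ 187 − 15, so c ≤ 369 − 172 = 197.

197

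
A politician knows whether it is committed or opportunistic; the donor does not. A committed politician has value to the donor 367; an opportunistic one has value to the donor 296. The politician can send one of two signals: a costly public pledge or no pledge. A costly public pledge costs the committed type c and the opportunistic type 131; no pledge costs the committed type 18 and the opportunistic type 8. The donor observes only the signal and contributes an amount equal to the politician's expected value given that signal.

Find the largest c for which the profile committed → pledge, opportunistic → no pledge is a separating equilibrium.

89

Under separation: pledge → committed (pays 367); no pledge → opportunistic (pays 296).
Opportunistic: 296 − 8 = 288 ≥ 367 − 131 = 236. Holds regardless of c. ✓
Committed: 367 − c ≥ 296 − 18, so c ≤ 367 − 278 = 89.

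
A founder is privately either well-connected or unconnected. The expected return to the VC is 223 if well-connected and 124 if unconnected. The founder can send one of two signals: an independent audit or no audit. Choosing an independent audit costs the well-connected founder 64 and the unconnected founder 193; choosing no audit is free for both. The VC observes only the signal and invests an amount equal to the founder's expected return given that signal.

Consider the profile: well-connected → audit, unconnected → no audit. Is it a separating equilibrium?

Yes

If types separate, audit earns payment 223 and no audit earns 124.
Well-connected: audit gives 223 − 64 = 159; no audit gives 124 − 0 = 124. No deviation. ✓
Unconnected: no audit gives 124 − 0 = 124; audit gives 223 − 193 = 30. No deviation. ✓
Neither type gains from mimicking the other.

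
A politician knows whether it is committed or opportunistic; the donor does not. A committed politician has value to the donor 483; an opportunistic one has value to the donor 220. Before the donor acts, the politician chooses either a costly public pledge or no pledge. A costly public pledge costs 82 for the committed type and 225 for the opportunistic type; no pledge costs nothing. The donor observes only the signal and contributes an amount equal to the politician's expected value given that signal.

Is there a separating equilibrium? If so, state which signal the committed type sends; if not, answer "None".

Try committed → pledge, opportunistic → no pledge:
  Under separation the donor infers type exactly: pledge → committed (pays 483), no pledge → opportunistic (pays 220).
  Committed: pledge gives 483 − 82 = 401; no pledge gives 220 − 0 = 220. No deviation. ✓
  Opportunistic: no pledge gives 220 − 0 = 220; pledge gives 483 − 225 = 258. Would deviate. ✗
Try committed → no pledge, opportunistic → pledge:
  Under separation the donor infers type exactly: no pledge → committed (pays 483), pledge → opportunistic (pays 220).
  Committed: no pledge gives 483 − 0 = 483; pledge gives 220 − 82 = 138. No deviation. ✓
  Opportunistic: pledge gives 220 − 225 = -5; no pledge gives 483 − 0 = 483. Would deviate. ✗
Neither assignment is incentive-compatible.

None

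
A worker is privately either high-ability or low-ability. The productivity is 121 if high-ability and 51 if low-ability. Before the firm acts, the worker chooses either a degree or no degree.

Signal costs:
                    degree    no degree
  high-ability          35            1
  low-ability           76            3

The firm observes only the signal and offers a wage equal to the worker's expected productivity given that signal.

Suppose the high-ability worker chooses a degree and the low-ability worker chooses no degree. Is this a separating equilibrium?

If types separate, degree earns payment 121 and no degree earns 51.
High-ability: degree gives 121 − 35 = 86; no degree gives 51 − 1 = 50. No deviation. ✓
Low-ability: no degree gives 51 − 3 = 48; degree gives 121 − 76 = 45. No deviation. ✓
Neither type gains from mimicking the other.

Yes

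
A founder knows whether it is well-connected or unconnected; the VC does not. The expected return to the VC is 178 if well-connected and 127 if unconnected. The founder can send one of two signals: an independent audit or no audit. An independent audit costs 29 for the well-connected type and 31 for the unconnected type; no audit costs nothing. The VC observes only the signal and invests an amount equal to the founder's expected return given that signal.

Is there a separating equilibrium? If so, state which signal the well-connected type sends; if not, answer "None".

Try well-connected → audit, unconnected → no audit:
  If types separate, audit earns payment 178 and no audit earns 127.
  Well-connected: audit gives 178 − 29 = 149; no audit gives 127 − 0 = 127. No deviation. ✓
  Unconnected: no audit gives 127 − 0 = 127; audit gives 178 − 31 = 147. Would deviate. ✗
Try well-connected → no audit, unconnected → audit:
  If types separate, no audit earns payment 178 and audit earns 127.
  Well-connected: no audit gives 178 − 0 = 178; audit gives 127 − 29 = 98. No deviation. ✓
  Unconnected: audit gives 127 − 31 = 96; no audit gives 178 − 0 = 178. Would deviate. ✗
Neither assignment is incentive-compatible.

None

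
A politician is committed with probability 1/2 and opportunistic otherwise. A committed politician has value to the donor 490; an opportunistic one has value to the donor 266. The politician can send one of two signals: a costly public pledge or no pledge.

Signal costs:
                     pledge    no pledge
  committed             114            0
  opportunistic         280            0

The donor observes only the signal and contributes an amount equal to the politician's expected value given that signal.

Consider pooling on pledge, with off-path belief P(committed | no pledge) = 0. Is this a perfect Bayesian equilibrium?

On the equilibrium path (pledge) the donor holds the prior 1/2 and pays 1/2·490 + 1/2·266 = 378. Off-path (no pledge) belief 0 gives 0·490 + 1·266 = 266.
Committed: pledge gives 378 − 114 = 264; no pledge gives 266 − 0 = 266. Deviates. ✗
Opportunistic: pledge gives 378 − 280 = 98; no pledge gives 266 − 0 = 266. Deviates. ✗

No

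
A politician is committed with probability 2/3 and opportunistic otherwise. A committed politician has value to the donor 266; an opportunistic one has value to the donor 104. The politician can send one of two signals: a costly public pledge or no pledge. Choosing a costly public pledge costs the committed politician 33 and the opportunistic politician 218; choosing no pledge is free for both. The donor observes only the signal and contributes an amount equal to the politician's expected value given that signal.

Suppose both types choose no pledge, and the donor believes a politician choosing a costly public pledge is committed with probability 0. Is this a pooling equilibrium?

On the equilibrium path (no pledge) the donor holds the prior 2/3 and pays 2/3·266 + 1/3·104 = 212. Off-path (pledge) belief 0 gives 0·266 + 1·104 = 104.
Committed: no pledge gives 212 − 0 = 212; pledge gives 104 − 33 = 71. Stays. ✓
Opportunistic: no pledge gives 212 − 0 = 212; pledge gives 104 − 218 = -114. Stays. ✓
Beliefs are Bayes-consistent on-path and both types best-respond.

Yes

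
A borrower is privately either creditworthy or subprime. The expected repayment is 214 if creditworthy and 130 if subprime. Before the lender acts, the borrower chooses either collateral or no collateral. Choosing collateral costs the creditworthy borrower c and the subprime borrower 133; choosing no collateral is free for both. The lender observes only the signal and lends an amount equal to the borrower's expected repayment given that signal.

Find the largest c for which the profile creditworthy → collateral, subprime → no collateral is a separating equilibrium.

84

Under separation: collateral → creditworthy (pays 214); no collateral → subprime (pays 130).
Subprime: 130 − 0 = 130 ≥ 214 − 133 = 81. Holds regardless of c. ✓
Creditworthy: 214 − c ≥ 130 − 0, so c ≤ 214 − 130 = 84.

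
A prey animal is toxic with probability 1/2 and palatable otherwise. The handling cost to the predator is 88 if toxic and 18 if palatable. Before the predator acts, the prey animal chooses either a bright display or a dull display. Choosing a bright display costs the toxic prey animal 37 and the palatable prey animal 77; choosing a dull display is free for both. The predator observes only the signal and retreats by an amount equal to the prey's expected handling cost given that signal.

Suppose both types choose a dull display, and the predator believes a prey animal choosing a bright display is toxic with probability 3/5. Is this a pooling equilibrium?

Yes

At the pooled signal (dull display) the predator holds the prior 1/2 and pays 1/2·88 + 1/2·18 = 53. Off-path (bright display) belief 3/5 gives 3/5·88 + 2/5·18 = 60.
Toxic: dull display gives 53 − 0 = 53; bright display gives 60 − 37 = 23. Stays. ✓
Palatable: dull display gives 53 − 0 = 53; bright display gives 60 − 77 = -17. Stays. ✓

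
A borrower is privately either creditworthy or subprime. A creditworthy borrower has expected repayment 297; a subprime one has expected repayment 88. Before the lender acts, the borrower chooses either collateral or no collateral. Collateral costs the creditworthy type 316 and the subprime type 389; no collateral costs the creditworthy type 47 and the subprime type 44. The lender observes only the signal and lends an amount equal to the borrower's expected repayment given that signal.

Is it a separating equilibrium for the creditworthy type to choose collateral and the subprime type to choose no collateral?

Under separation the lender infers type exactly: collateral → creditworthy (pays 297), no collateral → subprime (pays 88).
Creditworthy: collateral gives 297 − 316 = -19; no collateral gives 88 − 47 = 41. Would deviate. ✗
Subprime: no collateral gives 88 − 44 = 44; collateral gives 297 − 389 = -92. No deviation. ✓

No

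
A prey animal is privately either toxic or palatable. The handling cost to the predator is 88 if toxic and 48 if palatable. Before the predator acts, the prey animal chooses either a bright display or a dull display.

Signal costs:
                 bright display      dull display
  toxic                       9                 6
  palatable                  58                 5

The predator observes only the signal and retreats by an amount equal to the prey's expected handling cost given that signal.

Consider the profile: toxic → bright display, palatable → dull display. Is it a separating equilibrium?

Under separation the predator infers type exactly: bright display → toxic (pays 88), dull display → palatable (pays 48).
Toxic: bright display gives 88 − 9 = 79; dull display gives 48 − 6 = 42. No deviation. ✓
Palatable: dull display gives 48 − 5 = 43; bright display gives 88 − 58 = 30. No deviation. ✓
Neither type gains from mimicking the other.

Yes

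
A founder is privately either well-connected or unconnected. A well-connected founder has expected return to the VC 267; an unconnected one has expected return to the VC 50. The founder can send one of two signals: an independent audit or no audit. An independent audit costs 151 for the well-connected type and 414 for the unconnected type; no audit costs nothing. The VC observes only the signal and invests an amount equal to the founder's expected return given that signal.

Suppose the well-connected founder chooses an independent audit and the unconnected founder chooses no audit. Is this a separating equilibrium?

Under separation the VC infers type exactly: audit → well-connected (pays 267), no audit → unconnected (pays 50).
Well-connected: audit gives 267 − 151 = 116; no audit gives 50 − 0 = 50. No deviation. ✓
Unconnected: no audit gives 50 − 0 = 50; audit gives 267 − 414 = -147. No deviation. ✓
Neither type gains from mimicking the other.

Yes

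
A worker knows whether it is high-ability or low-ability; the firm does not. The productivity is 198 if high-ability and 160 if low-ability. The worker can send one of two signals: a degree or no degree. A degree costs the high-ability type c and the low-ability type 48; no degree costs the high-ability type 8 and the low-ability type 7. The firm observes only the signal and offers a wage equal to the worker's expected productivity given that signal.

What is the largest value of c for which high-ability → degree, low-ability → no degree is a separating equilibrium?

Under separation: degree → high-ability (pays 198); no degree → low-ability (pays 160).
Low-ability: 160 − 7 = 153 ≥ 198 − 48 = 150. Holds regardless of c. ✓
High-ability: 198 − c ≥ 160 − 8, so c ≤ 198 − 152 = 46.

46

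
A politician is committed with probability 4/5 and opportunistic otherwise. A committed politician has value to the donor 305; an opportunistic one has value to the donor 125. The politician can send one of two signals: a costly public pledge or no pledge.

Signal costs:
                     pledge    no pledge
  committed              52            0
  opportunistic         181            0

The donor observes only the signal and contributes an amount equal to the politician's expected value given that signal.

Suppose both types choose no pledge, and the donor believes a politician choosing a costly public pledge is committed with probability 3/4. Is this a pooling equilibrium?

Yes

On the equilibrium path (no pledge) the donor holds the prior 4/5 and pays 4/5·305 + 1/5·125 = 269. Off-path (pledge) belief 3/4 gives 3/4·305 + 1/4·125 = 260.
Committed: no pledge gives 269 − 0 = 269; pledge gives 260 − 52 = 208. Stays. ✓
Opportunistic: no pledge gives 269 − 0 = 269; pledge gives 260 − 181 = 79. Stays. ✓
Beliefs are Bayes-consistent on-path and both types best-respond.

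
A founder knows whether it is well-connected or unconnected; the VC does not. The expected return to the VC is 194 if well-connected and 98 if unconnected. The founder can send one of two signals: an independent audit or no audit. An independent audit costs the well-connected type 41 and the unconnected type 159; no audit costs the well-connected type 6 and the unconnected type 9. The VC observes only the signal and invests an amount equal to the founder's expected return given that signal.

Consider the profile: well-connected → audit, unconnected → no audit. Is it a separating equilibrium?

Yes

Under separation the VC infers type exactly: audit → well-connected (pays 194), no audit → unconnected (pays 98).
Well-connected: audit gives 194 − 41 = 153; no audit gives 98 − 6 = 92. No deviation. ✓
Unconnected: no audit gives 98 − 9 = 89; audit gives 194 − 159 = 35. No deviation. ✓
Both incentive constraints hold.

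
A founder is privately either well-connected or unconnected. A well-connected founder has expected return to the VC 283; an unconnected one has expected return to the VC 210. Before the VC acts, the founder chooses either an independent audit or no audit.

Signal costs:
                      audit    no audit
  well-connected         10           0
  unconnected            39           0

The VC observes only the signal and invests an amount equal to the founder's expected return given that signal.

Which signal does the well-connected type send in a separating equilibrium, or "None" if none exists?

Try well-connected → audit, unconnected → no audit:
  Under separation the VC infers type exactly: audit → well-connected (pays 283), no audit → unconnected (pays 210).
  Well-connected: audit gives 283 − 10 = 273; no audit gives 210 − 0 = 210. No deviation. ✓
  Unconnected: no audit gives 210 − 0 = 210; audit gives 283 − 39 = 244. Would deviate. ✗
Try well-connected → no audit, unconnected → audit:
  Under separation the VC infers type exactly: no audit → well-connected (pays 283), audit → unconnected (pays 210).
  Well-connected: no audit gives 283 − 0 = 283; audit gives 210 − 10 = 200. No deviation. ✓
  Unconnected: audit gives 210 − 39 = 171; no audit gives 283 − 0 = 283. Would deviate. ✗
Neither assignment is incentive-compatible.

None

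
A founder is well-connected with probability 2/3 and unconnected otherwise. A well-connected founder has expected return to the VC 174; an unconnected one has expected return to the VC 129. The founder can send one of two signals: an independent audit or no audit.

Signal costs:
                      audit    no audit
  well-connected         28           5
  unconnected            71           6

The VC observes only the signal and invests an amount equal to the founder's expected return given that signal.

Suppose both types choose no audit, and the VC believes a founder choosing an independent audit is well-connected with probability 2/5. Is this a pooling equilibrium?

At the pooled signal (no audit) the VC holds the prior 2/3 and pays 2/3·174 + 1/3·129 = 159. Off-path (audit) belief 2/5 gives 2/5·174 + 3/5·129 = 147.
Well-connected: no audit gives 159 − 5 = 154; audit gives 147 − 28 = 119. Stays. ✓
Unconnected: no audit gives 159 − 6 = 153; audit gives 147 − 71 = 76. Stays. ✓

Yes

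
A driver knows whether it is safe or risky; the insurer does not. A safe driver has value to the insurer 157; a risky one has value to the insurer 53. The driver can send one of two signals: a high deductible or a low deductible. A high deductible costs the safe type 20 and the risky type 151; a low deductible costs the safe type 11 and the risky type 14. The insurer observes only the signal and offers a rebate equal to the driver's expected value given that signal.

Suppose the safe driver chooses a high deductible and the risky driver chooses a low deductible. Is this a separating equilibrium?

If types separate, high deductible earns payment 157 and low deductible earns 53.
Safe: high deductible gives 157 − 20 = 137; low deductible gives 53 − 11 = 42. No deviation. ✓
Risky: low deductible gives 53 − 14 = 39; high deductible gives 157 − 151 = 6. No deviation. ✓
Neither type gains from mimicking the other.

Yes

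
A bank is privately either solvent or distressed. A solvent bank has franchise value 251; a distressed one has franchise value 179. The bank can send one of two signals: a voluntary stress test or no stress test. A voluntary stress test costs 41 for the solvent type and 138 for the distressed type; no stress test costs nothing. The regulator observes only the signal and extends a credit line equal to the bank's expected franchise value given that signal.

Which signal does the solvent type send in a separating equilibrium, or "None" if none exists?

stress test

Try solvent → stress test, distressed → no stress test:
  If types separate, stress test earns payment 251 and no stress test earns 179.
  Solvent: stress test gives 251 − 41 = 210; no stress test gives 179 − 0 = 179. No deviation. ✓
  Distressed: no stress test gives 179 − 0 = 179; stress test gives 251 − 138 = 113. No deviation. ✓
Both hold — the solvent type sends stress test.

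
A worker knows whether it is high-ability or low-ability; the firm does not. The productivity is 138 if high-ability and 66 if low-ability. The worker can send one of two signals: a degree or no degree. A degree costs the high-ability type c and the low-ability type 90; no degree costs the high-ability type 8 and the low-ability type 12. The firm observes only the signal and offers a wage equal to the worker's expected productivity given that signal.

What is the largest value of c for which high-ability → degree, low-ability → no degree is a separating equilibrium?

Under separation: degree → high-ability (pays 138); no degree → low-ability (pays 66).
Low-ability: 66 − 12 = 54 ≥ 138 − 90 = 48. Holds regardless of c. ✓
High-ability: 138 − c ≥ 66 − 8, so c ≤ 138 − 58 = 80.

80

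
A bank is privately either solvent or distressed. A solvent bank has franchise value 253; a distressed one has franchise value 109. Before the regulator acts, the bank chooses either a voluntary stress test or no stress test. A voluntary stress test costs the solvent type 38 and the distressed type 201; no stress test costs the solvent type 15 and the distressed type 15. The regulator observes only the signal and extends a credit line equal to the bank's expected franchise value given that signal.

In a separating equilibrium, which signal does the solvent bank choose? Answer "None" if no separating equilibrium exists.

Try solvent → stress test, distressed → no stress test:
  Under separation the regulator infers type exactly: stress test → solvent (pays 253), no stress test → distressed (pays 109).
  Solvent: stress test gives 253 − 38 = 215; no stress test gives 109 − 15 = 94. No deviation. ✓
  Distressed: no stress test gives 109 − 15 = 94; stress test gives 253 − 201 = 52. No deviation. ✓
Both hold — the solvent type sends stress test.

stress test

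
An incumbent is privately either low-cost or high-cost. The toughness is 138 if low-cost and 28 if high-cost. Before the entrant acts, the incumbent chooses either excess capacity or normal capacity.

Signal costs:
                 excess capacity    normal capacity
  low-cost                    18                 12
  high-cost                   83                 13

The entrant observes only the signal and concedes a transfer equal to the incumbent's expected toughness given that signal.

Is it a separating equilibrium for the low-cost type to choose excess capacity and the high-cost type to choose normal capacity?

Under separation the entrant infers type exactly: excess capacity → low-cost (pays 138), normal capacity → high-cost (pays 28).
Low-cost: excess capacity gives 138 − 18 = 120; normal capacity gives 28 − 12 = 16. No deviation. ✓
High-cost: normal capacity gives 28 − 13 = 15; excess capacity gives 138 − 83 = 55. Would deviate. ✗

No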